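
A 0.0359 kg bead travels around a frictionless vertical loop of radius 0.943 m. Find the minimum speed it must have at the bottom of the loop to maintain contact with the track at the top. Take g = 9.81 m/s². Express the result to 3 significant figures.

At the top: mg = mv_top²/r ⇒ v_top² = gr = 9.251 m²/s²
Energy from bottom to top (height 2r): ½mv_bot² = ½mv_top² + mg(2r)
v_bot² = gr + 4gr = 5gr = 46.25
v_bot = √(5gr) = 6.801 m/s

v = 6.80 m/s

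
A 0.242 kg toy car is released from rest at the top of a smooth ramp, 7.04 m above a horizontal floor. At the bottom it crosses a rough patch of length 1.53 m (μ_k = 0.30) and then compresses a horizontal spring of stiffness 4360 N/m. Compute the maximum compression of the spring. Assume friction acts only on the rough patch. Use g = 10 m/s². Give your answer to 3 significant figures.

Initial energy: E₁ = mgh = (0.242)(10)(7.04) = 17.037 J
Friction removes W_f = μ_k mg d = (0.30)(0.242)(10)(1.53) = 1.111 J
Energy reaching the spring: E = 17.037 − 1.111 = 15.926 J
At max compression ½kx² = E ⇒ x = √(2E/k) = √(2 × 15.926/4360) = 0.08547 m

x = 0.0855 m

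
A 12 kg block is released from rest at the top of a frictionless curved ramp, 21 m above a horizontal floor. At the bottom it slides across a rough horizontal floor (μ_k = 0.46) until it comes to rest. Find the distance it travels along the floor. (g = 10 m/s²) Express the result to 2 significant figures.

Energy bookkeeping (friction removes W_f = μ_k N d):
At rest all PE has been dissipated by friction: mgh = μ_k m g d
d = h/μ_k = 21/0.46 = 45.65 m

d = 46 m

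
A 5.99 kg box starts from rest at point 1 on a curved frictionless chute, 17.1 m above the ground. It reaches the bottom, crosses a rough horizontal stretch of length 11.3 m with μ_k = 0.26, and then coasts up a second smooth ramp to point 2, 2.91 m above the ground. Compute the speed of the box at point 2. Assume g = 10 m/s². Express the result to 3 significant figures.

v = 15.0 m/s

Energy at 1: mgh₁ = (5.99)(10)(17.1) = 1024.3 J
Friction loss: W_f = μ_k mg d = 176.0 J
At 2: ½mv² + mgh₂ = mgh₁ − W_f
½mv² = 1024.3 − 176.0 − 174.31 = 673.99 J
v = √(2 × 673.99/5.99) = 15.00 m/s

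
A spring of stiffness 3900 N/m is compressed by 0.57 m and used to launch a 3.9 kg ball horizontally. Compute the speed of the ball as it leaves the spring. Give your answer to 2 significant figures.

v = 18 m/s

The ball leaves the spring when the spring is at natural length, so ½kx² = ½mv²
v = x√(k/m) = 0.57 × √(3900/3.9) = 18.02 m/s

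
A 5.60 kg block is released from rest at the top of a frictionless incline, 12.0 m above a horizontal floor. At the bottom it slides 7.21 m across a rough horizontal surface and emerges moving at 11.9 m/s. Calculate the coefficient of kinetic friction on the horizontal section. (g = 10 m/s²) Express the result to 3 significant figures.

Applying the work–energy principle:
mgh = ½mv² + μ_k m g d
mgh = 672.00 J; ½mv² = 396.51 J
W_f = 672.00 − 396.51 = 275.5 J
μ_k = W_f/(mg·d) = 275.5/(56.00 × 7.21) = 0.6823

μ_k = 0.682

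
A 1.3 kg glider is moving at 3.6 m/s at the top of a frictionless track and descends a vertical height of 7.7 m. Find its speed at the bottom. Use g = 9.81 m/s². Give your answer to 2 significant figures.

Equating total energy at the two states: ½mv₀² + mgh = ½mv²
v² = v₀² + 2gh = (3.6)² + 2(9.81)(7.7) = 164.03
v = √164.03 = 12.81 m/s

v = 13 m/s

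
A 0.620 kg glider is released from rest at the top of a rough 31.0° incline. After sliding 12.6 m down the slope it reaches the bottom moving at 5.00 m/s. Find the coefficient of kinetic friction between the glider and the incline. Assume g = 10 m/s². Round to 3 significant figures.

μ_k = 0.485

The energy dissipated by friction is the PE lost minus the KE gained:
mgL sinθ = 40.235 J; ½mv² = 7.7500 J
W_f = 40.235 − 7.7500 = 32.48 J
μ_k = W_f/(mg cosθ · L) = 32.48/(5.314 × 12.6) = 0.4851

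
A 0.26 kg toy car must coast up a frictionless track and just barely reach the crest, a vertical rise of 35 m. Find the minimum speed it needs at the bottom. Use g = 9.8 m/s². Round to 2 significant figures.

v = 26 m/s

At the top it is momentarily at rest, so all KE converts to PE: ½mv² = mgh
v = √(2gh) = √(2 × 9.8 × 35) = 26.19 m/s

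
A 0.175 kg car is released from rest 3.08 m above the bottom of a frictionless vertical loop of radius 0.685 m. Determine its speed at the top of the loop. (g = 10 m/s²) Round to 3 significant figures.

v = 5.85 m/s

Energy conservation: mgh = ½mv_top² + mg(2r)
v_top² = 2g(h − 2r) = 2(10)(3.08 − 1.370) = 34.20
v_top = 5.848 m/s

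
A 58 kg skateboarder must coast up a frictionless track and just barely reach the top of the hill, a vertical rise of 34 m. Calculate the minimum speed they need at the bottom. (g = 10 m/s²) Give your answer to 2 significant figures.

At the top they are momentarily at rest, so all KE converts to PE: ½mv² = mgh
v = √(2gh) = √(2 × 10 × 34) = 26.08 m/s

v = 26 m/s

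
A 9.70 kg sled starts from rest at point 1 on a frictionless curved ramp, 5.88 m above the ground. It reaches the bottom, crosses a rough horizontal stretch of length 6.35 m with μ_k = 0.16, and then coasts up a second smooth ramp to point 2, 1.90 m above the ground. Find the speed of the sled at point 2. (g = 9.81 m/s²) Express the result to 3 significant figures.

Energy at 1: mgh₁ = (9.70)(9.81)(5.88) = 559.52 J
Friction loss: W_f = μ_k mg d = 96.68 J
At 2: ½mv² + mgh₂ = mgh₁ − W_f
½mv² = 559.52 − 96.68 − 180.80 = 282.05 J
v = √(2 × 282.05/9.70) = 7.626 m/s

v = 7.63 m/s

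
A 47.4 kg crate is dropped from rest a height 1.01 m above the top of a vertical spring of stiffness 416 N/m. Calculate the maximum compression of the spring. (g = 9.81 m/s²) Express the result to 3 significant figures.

Let x be the compression. The total drop is H + x, and the crate is instantaneously at rest at max compression, so energy conservation gives:
mg(H + x) = ½kx²
½(416)x² − (47.4)(9.81)x − (47.4)(9.81)(1.01) = 0
208.0x² − 465.0x − 469.6 = 0
x = [465.0 + √(216219 + 390744)]/(2 × 208.0) = 2.991 m

x = 2.99 m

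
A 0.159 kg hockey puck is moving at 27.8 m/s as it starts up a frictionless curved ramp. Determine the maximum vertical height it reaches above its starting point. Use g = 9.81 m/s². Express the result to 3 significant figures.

By energy conservation, ½mv² = mgh
h = v²/(2g) = 27.8²/(2 × 9.81) = 39.39 m

h = 39.4 m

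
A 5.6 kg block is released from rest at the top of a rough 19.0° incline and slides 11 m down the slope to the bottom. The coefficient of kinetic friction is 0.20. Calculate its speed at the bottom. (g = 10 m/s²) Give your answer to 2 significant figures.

Taking the bottom as reference, mgh = ½mv² + μ_k N L with h = L sinθ, N = mg cosθ:
mgh = mgL sinθ = (5.6)(10)(11)sin19.0° = 200.55 J
W_f = μ_k mg cosθ · L = (0.20)(5.6)(10)cos19.0°·11 = 116.5 J
½mv² = 200.55 − 116.5 = 84.062 J
v = √(2 × 84.062/5.6) = 5.479 m/s

v = 5.5 m/s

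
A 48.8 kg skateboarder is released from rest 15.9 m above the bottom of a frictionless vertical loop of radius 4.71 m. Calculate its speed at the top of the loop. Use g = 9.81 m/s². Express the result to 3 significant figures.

Energy conservation: mgh = ½mv_top² + mg(2r)
v_top² = 2g(h − 2r) = 2(9.81)(15.9 − 9.420) = 127.1
v_top = 11.28 m/s

v = 11.3 m/s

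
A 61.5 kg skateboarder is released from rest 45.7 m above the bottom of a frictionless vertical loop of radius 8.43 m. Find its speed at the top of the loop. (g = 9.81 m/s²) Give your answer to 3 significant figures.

v = 23.8 m/s

Energy conservation: mgh = ½mv_top² + mg(2r)
v_top² = 2g(h − 2r) = 2(9.81)(45.7 − 16.86) = 565.8
v_top = 23.79 m/s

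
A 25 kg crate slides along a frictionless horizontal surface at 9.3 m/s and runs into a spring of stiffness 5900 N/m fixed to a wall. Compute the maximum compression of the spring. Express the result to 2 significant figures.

Conservation of energy between contact and max compression: ½mv² = ½kx²
x = v√(m/k) = 9.3 × √(25/5900) = 0.6054 m

x = 0.61 m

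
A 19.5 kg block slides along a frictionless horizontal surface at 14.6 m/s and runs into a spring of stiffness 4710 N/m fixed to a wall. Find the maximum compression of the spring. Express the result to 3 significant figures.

All KE is stored as spring PE at maximum compression: ½mv² = ½kx²
x = v√(m/k) = 14.6 × √(19.5/4710) = 0.9394 m

x = 0.939 m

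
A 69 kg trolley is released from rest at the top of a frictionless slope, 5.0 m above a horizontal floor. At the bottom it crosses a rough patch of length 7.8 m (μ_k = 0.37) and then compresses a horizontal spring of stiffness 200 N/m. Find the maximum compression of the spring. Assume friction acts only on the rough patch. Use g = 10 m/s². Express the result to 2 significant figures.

Initial energy: E₁ = mgh = (69)(10)(5.0) = 3450.0 J
Friction removes W_f = μ_k mg d = (0.37)(69)(10)(7.8) = 1991 J
Energy reaching the spring: E = 3450.0 − 1991 = 1458.7 J
At max compression ½kx² = E ⇒ x = √(2E/k) = √(2 × 1458.7/200) = 3.819 m

x = 3.8 m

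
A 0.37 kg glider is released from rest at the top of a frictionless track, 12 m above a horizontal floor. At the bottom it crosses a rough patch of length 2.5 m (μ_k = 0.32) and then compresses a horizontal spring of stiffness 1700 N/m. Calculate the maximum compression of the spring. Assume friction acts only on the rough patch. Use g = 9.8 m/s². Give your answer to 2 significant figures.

x = 0.22 m

Initial energy: E₁ = mgh = (0.37)(9.8)(12) = 43.512 J
Friction removes W_f = μ_k mg d = (0.32)(0.37)(9.8)(2.5) = 2.901 J
Energy reaching the spring: E = 43.512 − 2.901 = 40.611 J
At max compression ½kx² = E ⇒ x = √(2E/k) = √(2 × 40.611/1700) = 0.2186 m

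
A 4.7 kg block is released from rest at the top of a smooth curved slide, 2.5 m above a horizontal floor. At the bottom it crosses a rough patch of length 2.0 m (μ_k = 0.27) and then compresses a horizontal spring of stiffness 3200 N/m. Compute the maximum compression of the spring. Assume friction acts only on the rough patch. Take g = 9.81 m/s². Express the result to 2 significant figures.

Initial energy: E₁ = mgh = (4.7)(9.81)(2.5) = 115.27 J
Friction removes W_f = μ_k mg d = (0.27)(4.7)(9.81)(2.0) = 24.90 J
Energy reaching the spring: E = 115.27 − 24.90 = 90.370 J
At max compression ½kx² = E ⇒ x = √(2E/k) = √(2 × 90.370/3200) = 0.2377 m

x = 0.24 m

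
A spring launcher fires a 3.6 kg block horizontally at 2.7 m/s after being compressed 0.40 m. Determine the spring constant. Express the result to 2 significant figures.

k = 160 N/m

Energy stored in the spring equals the launch KE: ½kx² = ½mv²
k = mv²/x² = (3.6)(2.7)²/(0.40)² = 164.0 N/m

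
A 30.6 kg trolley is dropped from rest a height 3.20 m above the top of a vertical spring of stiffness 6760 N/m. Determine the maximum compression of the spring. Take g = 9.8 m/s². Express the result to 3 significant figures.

x = 0.579 m

Take the reference level at the top of the uncompressed spring. At max compression the trolley has fallen H + x and is momentarily at rest:
mg(H + x) = ½kx²
½(6760)x² − (30.6)(9.8)x − (30.6)(9.8)(3.20) = 0
3380x² − 299.9x − 959.6 = 0
x = [299.9 + √(89928 + 1.2974e+07)]/(2 × 3380) = 0.5790 m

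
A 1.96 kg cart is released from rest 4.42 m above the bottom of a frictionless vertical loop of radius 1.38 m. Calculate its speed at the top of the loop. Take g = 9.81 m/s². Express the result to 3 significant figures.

Energy conservation: mgh = ½mv_top² + mg(2r)
v_top² = 2g(h − 2r) = 2(9.81)(4.42 − 2.760) = 32.57
v_top = 5.707 m/s

v = 5.71 m/s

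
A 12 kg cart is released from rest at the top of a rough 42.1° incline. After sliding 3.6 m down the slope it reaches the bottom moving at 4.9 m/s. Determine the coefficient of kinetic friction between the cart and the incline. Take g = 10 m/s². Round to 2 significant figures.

Energy balance down the incline: mg L sinθ − ½mv² = μ_k (mg cosθ) L
mgL sinθ = 289.62 J; ½mv² = 144.06 J
W_f = 289.62 − 144.06 = 145.6 J
μ_k = W_f/(mg cosθ · L) = 145.6/(89.04 × 3.6) = 0.4541

μ_k = 0.45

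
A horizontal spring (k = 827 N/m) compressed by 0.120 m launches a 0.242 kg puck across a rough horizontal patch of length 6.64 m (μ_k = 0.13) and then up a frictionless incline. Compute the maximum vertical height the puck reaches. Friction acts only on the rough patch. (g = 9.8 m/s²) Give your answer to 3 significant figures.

h = 1.65 m

Spring energy: E₀ = ½kx² = ½(827)(0.120)² = 5.9544 J
Friction: W_f = μ_k mg d = (0.13)(0.242)(9.8)(6.64) = 2.047 J
Energy at base of ramp: E = 5.9544 − 2.047 = 3.9072 J
At max height all remaining energy is PE: mgh = E ⇒ h = E/(mg) = 3.9072/(0.242 × 9.8) = 1.648 m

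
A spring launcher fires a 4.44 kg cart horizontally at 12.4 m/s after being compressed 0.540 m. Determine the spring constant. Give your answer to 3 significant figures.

Spring PE at full compression equals KE at release: ½kx² = ½mv²
k = mv²/x² = (4.44)(12.4)²/(0.540)² = 2341 N/m

k = 2340 N/m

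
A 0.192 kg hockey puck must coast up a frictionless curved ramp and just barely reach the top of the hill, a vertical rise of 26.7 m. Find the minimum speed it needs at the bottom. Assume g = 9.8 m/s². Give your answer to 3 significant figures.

v = 22.9 m/s

At the top it is momentarily at rest, so all KE converts to PE: ½mv² = mgh
v = √(2gh) = √(2 × 9.8 × 26.7) = 22.88 m/s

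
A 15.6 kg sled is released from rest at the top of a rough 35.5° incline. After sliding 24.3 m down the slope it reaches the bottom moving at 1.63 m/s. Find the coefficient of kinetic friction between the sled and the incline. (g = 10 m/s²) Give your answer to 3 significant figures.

mgh = ½mv² + μ_k (mg cosθ) L, with h = L sinθ
mgL sinθ = 2201.3 J; ½mv² = 20.724 J
W_f = 2201.3 − 20.724 = 2181 J
μ_k = W_f/(mg cosθ · L) = 2181/(127.0 × 24.3) = 0.7066

μ_k = 0.707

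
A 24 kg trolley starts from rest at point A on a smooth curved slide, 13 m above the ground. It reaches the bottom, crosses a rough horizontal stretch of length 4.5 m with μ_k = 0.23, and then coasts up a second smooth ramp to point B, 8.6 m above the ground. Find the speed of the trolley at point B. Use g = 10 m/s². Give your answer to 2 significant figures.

Energy at A: mgh₁ = (24)(10)(13) = 3120.0 J
Friction loss: W_f = μ_k mg d = 248.4 J
At B: ½mv² + mgh₂ = mgh₁ − W_f
½mv² = 3120.0 − 248.4 − 2064.0 = 807.60 J
v = √(2 × 807.60/24) = 8.204 m/s

v = 8.2 m/s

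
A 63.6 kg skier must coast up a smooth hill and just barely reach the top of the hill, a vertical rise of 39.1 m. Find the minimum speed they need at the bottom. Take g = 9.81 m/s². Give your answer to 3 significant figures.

At the top they are momentarily at rest, so all KE converts to PE: ½mv² = mgh
v = √(2gh) = √(2 × 9.81 × 39.1) = 27.70 m/s

v = 27.7 m/s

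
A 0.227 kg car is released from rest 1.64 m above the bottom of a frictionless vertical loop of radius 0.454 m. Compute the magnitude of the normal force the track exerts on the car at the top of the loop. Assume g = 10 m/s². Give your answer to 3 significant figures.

Energy from release to top (height 2r): mgh = ½mv_top² + mg(2r)
v_top² = 2g(h − 2r) = 2(10)(1.64 − 0.9080) = 14.640 m²/s²
At the top, both N and weight point toward the centre: N + mg = mv_top²/r
N = m(v_top²/r − g) = 0.227(14.640/0.454 − 10) = 5.050 N

N = 5.05 N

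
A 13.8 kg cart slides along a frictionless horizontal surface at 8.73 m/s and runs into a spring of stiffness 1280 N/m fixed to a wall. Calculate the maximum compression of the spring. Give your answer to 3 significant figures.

Conservation of energy between contact and max compression: ½mv² = ½kx²
x = v√(m/k) = 8.73 × √(13.8/1280) = 0.9065 m

x = 0.906 m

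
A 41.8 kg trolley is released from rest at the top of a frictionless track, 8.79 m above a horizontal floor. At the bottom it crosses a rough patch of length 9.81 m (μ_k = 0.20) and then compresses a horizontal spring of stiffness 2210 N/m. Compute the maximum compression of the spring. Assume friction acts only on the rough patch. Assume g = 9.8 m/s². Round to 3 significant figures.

x = 1.59 m

Initial energy: E₁ = mgh = (41.8)(9.8)(8.79) = 3600.7 J
Friction removes W_f = μ_k mg d = (0.20)(41.8)(9.8)(9.81) = 803.7 J
Energy reaching the spring: E = 3600.7 − 803.7 = 2797.0 J
At max compression ½kx² = E ⇒ x = √(2E/k) = √(2 × 2797.0/2210) = 1.591 m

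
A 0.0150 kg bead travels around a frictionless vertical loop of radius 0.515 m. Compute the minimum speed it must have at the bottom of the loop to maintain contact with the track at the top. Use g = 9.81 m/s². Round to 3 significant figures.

v = 5.03 m/s

At the top: mg = mv_top²/r ⇒ v_top² = gr = 5.052 m²/s²
Energy from bottom to top (height 2r): ½mv_bot² = ½mv_top² + mg(2r)
v_bot² = gr + 4gr = 5gr = 25.26
v_bot = √(5gr) = 5.026 m/s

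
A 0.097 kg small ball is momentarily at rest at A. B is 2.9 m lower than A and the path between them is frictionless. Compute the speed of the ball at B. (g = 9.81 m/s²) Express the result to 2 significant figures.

v = 7.5 m/s

Mechanical energy is conserved (no friction): mgh = ½mv²
The mass cancels from both sides.
v = √(2gh) = √(2 × 9.81 × 2.9) = √56.898 = 7.543 m/s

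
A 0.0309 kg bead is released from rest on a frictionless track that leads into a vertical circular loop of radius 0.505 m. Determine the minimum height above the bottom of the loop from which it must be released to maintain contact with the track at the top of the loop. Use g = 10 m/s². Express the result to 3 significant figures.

h = 1.26 m

At the top, for minimum speed gravity alone supplies the centripetal force: mg = mv_top²/r ⇒ v_top² = gr = 5.050 m²/s²
Energy conservation from release height h to the top (height 2r): mgh = ½mv_top² + mg(2r)
h = v_top²/(2g) + 2r = r/2 + 2r = 5r/2 = 1.262 m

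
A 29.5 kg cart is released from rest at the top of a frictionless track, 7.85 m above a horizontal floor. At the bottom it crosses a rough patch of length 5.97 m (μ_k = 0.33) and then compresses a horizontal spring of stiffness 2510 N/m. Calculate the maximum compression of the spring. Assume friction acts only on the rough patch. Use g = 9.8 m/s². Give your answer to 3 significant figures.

Initial energy: E₁ = mgh = (29.5)(9.8)(7.85) = 2269.4 J
Friction removes W_f = μ_k mg d = (0.33)(29.5)(9.8)(5.97) = 569.6 J
Energy reaching the spring: E = 2269.4 − 569.6 = 1699.9 J
At max compression ½kx² = E ⇒ x = √(2E/k) = √(2 × 1699.9/2510) = 1.164 m

x = 1.16 m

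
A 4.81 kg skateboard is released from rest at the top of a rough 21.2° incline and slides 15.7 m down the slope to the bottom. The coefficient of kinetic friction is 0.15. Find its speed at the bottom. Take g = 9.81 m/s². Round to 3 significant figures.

Work–energy: mg(L sinθ) − μ_k(mg cosθ)L = ½mv²
mgh = mgL sinθ = (4.81)(9.81)(15.7)sin21.2° = 267.90 J
W_f = μ_k mg cosθ · L = (0.15)(4.81)(9.81)cos21.2°·15.7 = 103.6 J
½mv² = 267.90 − 103.6 = 164.30 J
v = √(2 × 164.30/4.81) = 8.265 m/s

v = 8.27 m/s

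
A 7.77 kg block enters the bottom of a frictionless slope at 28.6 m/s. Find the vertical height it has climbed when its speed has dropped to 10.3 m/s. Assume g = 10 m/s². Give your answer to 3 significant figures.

h = 35.6 m

Energy balance between the two points: ½mv₁² = ½mv₂² + mgh
h = (v₁² − v₂²)/(2g) = (28.6² − 10.3²)/(2 × 10) = 35.59 m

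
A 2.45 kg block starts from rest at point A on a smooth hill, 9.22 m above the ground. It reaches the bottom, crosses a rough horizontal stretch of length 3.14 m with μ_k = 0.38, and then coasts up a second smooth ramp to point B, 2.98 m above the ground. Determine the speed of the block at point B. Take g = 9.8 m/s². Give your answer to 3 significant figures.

Energy at A: mgh₁ = (2.45)(9.8)(9.22) = 221.37 J
Friction loss: W_f = μ_k mg d = 28.65 J
At B: ½mv² + mgh₂ = mgh₁ − W_f
½mv² = 221.37 − 28.65 − 71.550 = 121.17 J
v = √(2 × 121.17/2.45) = 9.946 m/s

v = 9.95 m/s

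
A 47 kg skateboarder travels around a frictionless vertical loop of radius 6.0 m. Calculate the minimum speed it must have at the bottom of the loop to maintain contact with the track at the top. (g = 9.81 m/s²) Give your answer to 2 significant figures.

At the top: mg = mv_top²/r ⇒ v_top² = gr = 58.86 m²/s²
Energy from bottom to top (height 2r): ½mv_bot² = ½mv_top² + mg(2r)
v_bot² = gr + 4gr = 5gr = 294.3
v_bot = √(5gr) = 17.16 m/s

v = 17 m/s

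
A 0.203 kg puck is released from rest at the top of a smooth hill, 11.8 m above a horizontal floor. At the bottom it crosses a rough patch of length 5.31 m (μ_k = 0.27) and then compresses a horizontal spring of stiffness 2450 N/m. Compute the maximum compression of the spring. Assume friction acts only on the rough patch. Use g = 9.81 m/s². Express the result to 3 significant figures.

Initial energy: E₁ = mgh = (0.203)(9.81)(11.8) = 23.499 J
Friction removes W_f = μ_k mg d = (0.27)(0.203)(9.81)(5.31) = 2.855 J
Energy reaching the spring: E = 23.499 − 2.855 = 20.644 J
At max compression ½kx² = E ⇒ x = √(2E/k) = √(2 × 20.644/2450) = 0.1298 m

x = 0.130 m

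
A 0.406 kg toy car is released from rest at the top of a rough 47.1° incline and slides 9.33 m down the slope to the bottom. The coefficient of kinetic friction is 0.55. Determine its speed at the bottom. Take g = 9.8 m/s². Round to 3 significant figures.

Energy: mgh = ½mv² + W_f, with h = L sinθ and W_f = μ_k (mg cosθ) L
mgh = mgL sinθ = (0.406)(9.8)(9.33)sin47.1° = 27.194 J
W_f = μ_k mg cosθ · L = (0.55)(0.406)(9.8)cos47.1°·9.33 = 13.90 J
½mv² = 27.194 − 13.90 = 13.295 J
v = √(2 × 13.295/0.406) = 8.093 m/s

v = 8.09 m/s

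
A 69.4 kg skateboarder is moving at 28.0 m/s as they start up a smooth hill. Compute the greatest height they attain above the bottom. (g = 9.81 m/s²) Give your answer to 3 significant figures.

h = 40.0 m

By energy conservation, ½mv² = mgh
h = v²/(2g) = 28.0²/(2 × 9.81) = 39.96 m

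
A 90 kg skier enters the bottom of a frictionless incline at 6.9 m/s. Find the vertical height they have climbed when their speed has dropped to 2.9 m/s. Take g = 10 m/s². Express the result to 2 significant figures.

h = 2.0 m

Conservation of energy: ½mv₁² = ½mv₂² + mgh
h = (v₁² − v₂²)/(2g) = (6.9² − 2.9²)/(2 × 10) = 1.960 m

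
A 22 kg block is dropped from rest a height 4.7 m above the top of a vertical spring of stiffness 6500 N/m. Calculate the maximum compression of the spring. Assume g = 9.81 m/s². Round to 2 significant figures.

x = 0.59 m

Measuring PE from the top of the relaxed spring, at max compression the block has dropped H + x with zero KE, so:
mg(H + x) = ½kx²
½(6500)x² − (22)(9.81)x − (22)(9.81)(4.7) = 0
3250x² − 215.8x − 1014 = 0
x = [215.8 + √(46578 + 1.3187e+07)]/(2 × 3250) = 0.5929 m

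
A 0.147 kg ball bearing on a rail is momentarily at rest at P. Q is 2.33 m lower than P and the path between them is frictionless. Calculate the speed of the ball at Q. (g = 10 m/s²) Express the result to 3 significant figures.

Mechanical energy is conserved (no friction): mgh = ½mv²
v = √(2gh) = √(2 × 10 × 2.33) = √46.600 = 6.826 m/s

v = 6.83 m/s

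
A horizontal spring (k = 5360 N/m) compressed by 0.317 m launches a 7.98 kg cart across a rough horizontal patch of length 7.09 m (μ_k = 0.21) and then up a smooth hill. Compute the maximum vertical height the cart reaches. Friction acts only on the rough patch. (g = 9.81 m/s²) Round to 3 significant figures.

h = 1.95 m

Spring energy: E₀ = ½kx² = ½(5360)(0.317)² = 269.31 J
Friction: W_f = μ_k mg d = (0.21)(7.98)(9.81)(7.09) = 116.6 J
Energy at base of ramp: E = 269.31 − 116.6 = 152.75 J
At max height all remaining energy is PE: mgh = E ⇒ h = E/(mg) = 152.75/(7.98 × 9.81) = 1.951 m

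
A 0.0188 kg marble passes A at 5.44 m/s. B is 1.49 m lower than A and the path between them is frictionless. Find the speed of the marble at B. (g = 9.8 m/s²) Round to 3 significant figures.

Equating total energy at the two states: ½mv₀² + mgh = ½mv²
v² = v₀² + 2gh = (5.44)² + 2(9.8)(1.49) = 58.798
v = √58.798 = 7.668 m/s

v = 7.67 m/s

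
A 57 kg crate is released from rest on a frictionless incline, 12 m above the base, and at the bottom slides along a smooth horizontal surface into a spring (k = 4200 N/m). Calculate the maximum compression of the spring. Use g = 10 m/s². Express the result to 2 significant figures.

At max compression the crate is momentarily at rest: mgh = ½kx²
x = √(2mgh/k) = √(2 × 57 × 10 × 12 / 4200) = 1.805 m

x = 1.8 m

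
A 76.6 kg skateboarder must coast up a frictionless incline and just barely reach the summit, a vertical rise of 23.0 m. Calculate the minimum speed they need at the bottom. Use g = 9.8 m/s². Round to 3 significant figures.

At the top they are momentarily at rest, so all KE converts to PE: ½mv² = mgh
v = √(2gh) = √(2 × 9.8 × 23.0) = 21.23 m/s

v = 21.2 m/s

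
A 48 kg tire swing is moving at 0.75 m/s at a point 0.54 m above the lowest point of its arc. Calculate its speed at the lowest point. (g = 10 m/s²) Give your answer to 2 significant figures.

v = 3.4 m/s

Energy conservation between the two points: ½mv₀² + mgh = ½mv²
The mass cancels from both sides.
v² = v₀² + 2gh = (0.75)² + 2(10)(0.54) = 11.363
v = √11.363 = 3.371 m/s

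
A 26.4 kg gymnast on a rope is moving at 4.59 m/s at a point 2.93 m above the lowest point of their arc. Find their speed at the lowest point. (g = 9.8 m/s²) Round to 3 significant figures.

By conservation of mechanical energy, ½mv₀² + mgh = ½mv²
The mass cancels from both sides.
v² = v₀² + 2gh = (4.59)² + 2(9.8)(2.93) = 78.496
v = √78.496 = 8.860 m/s

v = 8.86 m/s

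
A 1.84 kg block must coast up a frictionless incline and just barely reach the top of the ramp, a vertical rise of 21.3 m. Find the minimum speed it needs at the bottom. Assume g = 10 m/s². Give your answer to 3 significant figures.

v = 20.6 m/s

At the top it is momentarily at rest, so all KE converts to PE: ½mv² = mgh
v = √(2gh) = √(2 × 10 × 21.3) = 20.64 m/s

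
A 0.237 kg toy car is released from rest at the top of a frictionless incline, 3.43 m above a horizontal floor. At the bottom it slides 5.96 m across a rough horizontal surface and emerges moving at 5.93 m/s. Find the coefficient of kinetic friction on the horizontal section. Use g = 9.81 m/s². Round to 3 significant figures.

Applying the work–energy principle:
mgh = ½mv² + μ_k m g d
mgh = 7.9746 J; ½mv² = 4.1670 J
W_f = 7.9746 − 4.1670 = 3.808 J
μ_k = W_f/(mg·d) = 3.808/(2.325 × 5.96) = 0.2748

μ_k = 0.275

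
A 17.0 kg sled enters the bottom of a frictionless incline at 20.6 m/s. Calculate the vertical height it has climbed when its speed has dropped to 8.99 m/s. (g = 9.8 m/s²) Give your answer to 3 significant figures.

h = 17.5 m

Conservation of energy: ½mv₁² = ½mv₂² + mgh
h = (v₁² − v₂²)/(2g) = (20.6² − 8.99²)/(2 × 9.8) = 17.53 m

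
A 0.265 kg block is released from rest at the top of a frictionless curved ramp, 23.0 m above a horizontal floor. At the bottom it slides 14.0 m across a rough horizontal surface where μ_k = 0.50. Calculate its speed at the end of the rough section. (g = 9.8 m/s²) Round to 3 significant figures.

v = 17.7 m/s

Applying the work–energy principle:
mgh = ½mv² + μ_k m g d
W_f = μ_k mg d = (0.50)(0.265)(9.8)(14.0) = 18.18 J
½mv² = mgh − W_f = 59.731 − 18.18 = 41.552 J
v = √(2 × 41.552/0.265) = 17.71 m/s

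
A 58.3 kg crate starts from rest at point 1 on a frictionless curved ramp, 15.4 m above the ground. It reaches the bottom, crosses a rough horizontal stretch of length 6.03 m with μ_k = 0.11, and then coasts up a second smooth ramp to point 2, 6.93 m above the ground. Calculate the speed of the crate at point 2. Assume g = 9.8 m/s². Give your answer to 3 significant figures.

v = 12.4 m/s

Energy at 1: mgh₁ = (58.3)(9.8)(15.4) = 8798.6 J
Friction loss: W_f = μ_k mg d = 379.0 J
At 2: ½mv² + mgh₂ = mgh₁ − W_f
½mv² = 8798.6 − 379.0 − 3959.4 = 4460.3 J
v = √(2 × 4460.3/58.3) = 12.37 m/s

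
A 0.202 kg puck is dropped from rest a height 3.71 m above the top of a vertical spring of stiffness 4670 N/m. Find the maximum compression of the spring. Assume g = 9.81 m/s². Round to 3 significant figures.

x = 0.0565 m

Measuring PE from the top of the relaxed spring, at max compression the puck has dropped H + x with zero KE, so:
mg(H + x) = ½kx²
½(4670)x² − (0.202)(9.81)x − (0.202)(9.81)(3.71) = 0
2335x² − 1.982x − 7.352 = 0
x = [1.982 + √(3.927 + 68666)]/(2 × 2335) = 0.05654 m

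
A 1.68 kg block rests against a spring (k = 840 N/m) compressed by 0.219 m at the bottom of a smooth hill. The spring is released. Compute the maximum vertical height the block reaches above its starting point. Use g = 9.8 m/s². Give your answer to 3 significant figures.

At maximum height the block is at rest, so ½kx² = mgh
h = kx²/(2mg) = (840)(0.219)²/(2 × 1.68 × 9.8) = 1.223 m

h = 1.22 m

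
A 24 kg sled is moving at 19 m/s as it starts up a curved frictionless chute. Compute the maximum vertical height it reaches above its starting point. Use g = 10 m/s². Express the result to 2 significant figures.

Setting KE at the bottom equal to PE gained: ½mv² = mgh
h = v²/(2g) = 19²/(2 × 10) = 18.05 m

h = 18 m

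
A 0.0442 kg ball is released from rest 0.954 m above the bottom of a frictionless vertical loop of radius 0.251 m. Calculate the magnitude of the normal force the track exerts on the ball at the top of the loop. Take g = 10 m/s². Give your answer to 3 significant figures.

Energy from release to top (height 2r): mgh = ½mv_top² + mg(2r)
v_top² = 2g(h − 2r) = 2(10)(0.954 − 0.5020) = 9.0400 m²/s²
At the top, both N and weight point toward the centre: N + mg = mv_top²/r
N = m(v_top²/r − g) = 0.0442(9.0400/0.251 − 10) = 1.150 N

N = 1.15 N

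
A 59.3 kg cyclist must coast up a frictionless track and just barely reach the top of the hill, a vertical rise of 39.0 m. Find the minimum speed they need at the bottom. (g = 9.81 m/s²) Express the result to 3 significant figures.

At the top they are momentarily at rest, so all KE converts to PE: ½mv² = mgh
v = √(2gh) = √(2 × 9.81 × 39.0) = 27.66 m/s

v = 27.7 m/s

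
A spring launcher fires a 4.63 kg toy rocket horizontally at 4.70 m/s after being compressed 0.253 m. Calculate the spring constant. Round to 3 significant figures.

Energy stored in the spring equals the launch KE: ½kx² = ½mv²
k = mv²/x² = (4.63)(4.70)²/(0.253)² = 1598 N/m

k = 1600 N/m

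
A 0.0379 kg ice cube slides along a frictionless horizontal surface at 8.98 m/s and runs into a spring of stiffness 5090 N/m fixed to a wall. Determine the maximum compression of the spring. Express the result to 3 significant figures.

x = 0.0245 m

Conservation of energy between contact and max compression: ½mv² = ½kx²
x = v√(m/k) = 8.98 × √(0.0379/5090) = 0.02450 m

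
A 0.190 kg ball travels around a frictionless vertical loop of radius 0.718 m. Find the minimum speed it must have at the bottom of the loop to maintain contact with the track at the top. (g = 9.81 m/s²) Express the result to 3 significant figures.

At the top: mg = mv_top²/r ⇒ v_top² = gr = 7.044 m²/s²
Energy from bottom to top (height 2r): ½mv_bot² = ½mv_top² + mg(2r)
v_bot² = gr + 4gr = 5gr = 35.22
v_bot = √(5gr) = 5.934 m/s

v = 5.93 m/s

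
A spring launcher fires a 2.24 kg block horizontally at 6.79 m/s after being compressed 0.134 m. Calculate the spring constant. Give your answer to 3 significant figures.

k = 5750 N/m

Spring PE at full compression equals KE at release: ½kx² = ½mv²
k = mv²/x² = (2.24)(6.79)²/(0.134)² = 5751 N/m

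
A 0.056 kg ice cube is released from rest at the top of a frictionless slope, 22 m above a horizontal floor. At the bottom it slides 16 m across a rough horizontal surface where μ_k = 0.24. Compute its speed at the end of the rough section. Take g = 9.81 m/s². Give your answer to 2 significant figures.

Applying the work–energy principle:
mgh = ½mv² + μ_k m g d
W_f = μ_k mg d = (0.24)(0.056)(9.81)(16) = 2.110 J
½mv² = mgh − W_f = 12.086 − 2.110 = 9.9764 J
v = √(2 × 9.9764/0.056) = 18.88 m/s

v = 19 m/s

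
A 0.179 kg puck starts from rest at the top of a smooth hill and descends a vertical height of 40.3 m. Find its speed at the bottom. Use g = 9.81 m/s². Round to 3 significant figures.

Energy conservation between the two points: mgh = ½mv²
The mass cancels from both sides.
v = √(2gh) = √(2 × 9.81 × 40.3) = √790.69 = 28.12 m/s

v = 28.1 m/s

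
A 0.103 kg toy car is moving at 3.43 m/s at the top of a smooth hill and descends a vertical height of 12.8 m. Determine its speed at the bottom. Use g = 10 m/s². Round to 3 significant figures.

Equating total energy at the two states: ½mv₀² + mgh = ½mv²
v² = v₀² + 2gh = (3.43)² + 2(10)(12.8) = 267.76
v = √267.76 = 16.36 m/s

v = 16.4 m/s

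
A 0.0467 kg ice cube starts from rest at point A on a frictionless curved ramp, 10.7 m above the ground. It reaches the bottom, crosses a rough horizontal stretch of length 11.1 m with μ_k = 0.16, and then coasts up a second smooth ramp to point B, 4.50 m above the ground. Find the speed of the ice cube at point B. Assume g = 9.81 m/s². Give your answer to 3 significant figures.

v = 9.32 m/s

Energy at A: mgh₁ = (0.0467)(9.81)(10.7) = 4.9020 J
Friction loss: W_f = μ_k mg d = 0.8136 J
At B: ½mv² + mgh₂ = mgh₁ − W_f
½mv² = 4.9020 − 0.8136 − 2.0616 = 2.0268 J
v = √(2 × 2.0268/0.0467) = 9.317 m/s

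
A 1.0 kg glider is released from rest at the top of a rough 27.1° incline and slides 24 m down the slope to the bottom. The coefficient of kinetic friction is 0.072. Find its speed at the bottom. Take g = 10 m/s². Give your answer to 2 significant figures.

v = 14 m/s

Work–energy: mg(L sinθ) − μ_k(mg cosθ)L = ½mv²
mgh = mgL sinθ = (1.0)(10)(24)sin27.1° = 109.33 J
W_f = μ_k mg cosθ · L = (0.072)(1.0)(10)cos27.1°·24 = 15.38 J
½mv² = 109.33 − 15.38 = 93.948 J
v = √(2 × 93.948/1.0) = 13.71 m/s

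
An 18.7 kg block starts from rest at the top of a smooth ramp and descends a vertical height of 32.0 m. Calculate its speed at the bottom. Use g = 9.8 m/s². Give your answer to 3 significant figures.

Equating total energy at the two states: mgh = ½mv²
v = √(2gh) = √(2 × 9.8 × 32.0) = √627.20 = 25.04 m/s

v = 25.0 m/s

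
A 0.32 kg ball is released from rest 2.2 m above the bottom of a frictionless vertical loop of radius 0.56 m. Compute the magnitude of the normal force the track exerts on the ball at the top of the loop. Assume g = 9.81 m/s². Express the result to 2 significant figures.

N = 9.0 N

Energy from release to top (height 2r): mgh = ½mv_top² + mg(2r)
v_top² = 2g(h − 2r) = 2(9.81)(2.2 − 1.120) = 21.190 m²/s²
At the top, both N and weight point toward the centre: N + mg = mv_top²/r
N = m(v_top²/r − g) = 0.32(21.190/0.56 − 9.81) = 8.969 N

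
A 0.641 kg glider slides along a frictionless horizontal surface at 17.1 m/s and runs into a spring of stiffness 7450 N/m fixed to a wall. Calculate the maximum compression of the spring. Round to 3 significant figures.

x = 0.159 m

At max compression the glider is momentarily at rest: ½mv² = ½kx²
x = v√(m/k) = 17.1 × √(0.641/7450) = 0.1586 m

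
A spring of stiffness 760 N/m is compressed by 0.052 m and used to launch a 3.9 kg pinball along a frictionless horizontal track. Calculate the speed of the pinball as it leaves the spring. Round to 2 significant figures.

v = 0.73 m/s

The pinball leaves the spring when the spring is at natural length, so ½kx² = ½mv²
v = x√(k/m) = 0.052 × √(760/3.9) = 0.7259 m/s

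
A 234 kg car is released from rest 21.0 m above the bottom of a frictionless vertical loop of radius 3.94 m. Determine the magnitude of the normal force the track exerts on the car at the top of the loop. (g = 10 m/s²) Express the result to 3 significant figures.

N = 13200 N

Energy from release to top (height 2r): mgh = ½mv_top² + mg(2r)
v_top² = 2g(h − 2r) = 2(10)(21.0 − 7.880) = 262.40 m²/s²
At the top, both N and weight point toward the centre: N + mg = mv_top²/r
N = m(v_top²/r − g) = 234(262.40/3.94 − 10) = 13244 N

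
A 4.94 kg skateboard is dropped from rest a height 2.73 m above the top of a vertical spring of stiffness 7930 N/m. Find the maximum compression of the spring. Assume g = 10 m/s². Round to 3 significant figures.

Take the reference level at the top of the uncompressed spring. At max compression the skateboard has fallen H + x and is momentarily at rest:
mg(H + x) = ½kx²
½(7930)x² − (4.94)(10)x − (4.94)(10)(2.73) = 0
3965x² − 49.40x − 134.9 = 0
x = [49.40 + √(2440 + 2.1389e+06)]/(2 × 3965) = 0.1908 m

x = 0.191 m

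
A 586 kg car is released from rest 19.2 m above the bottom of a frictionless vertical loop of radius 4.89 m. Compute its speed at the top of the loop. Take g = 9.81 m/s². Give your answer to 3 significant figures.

v = 13.6 m/s

Energy conservation: mgh = ½mv_top² + mg(2r)
v_top² = 2g(h − 2r) = 2(9.81)(19.2 − 9.780) = 184.8
v_top = 13.59 m/s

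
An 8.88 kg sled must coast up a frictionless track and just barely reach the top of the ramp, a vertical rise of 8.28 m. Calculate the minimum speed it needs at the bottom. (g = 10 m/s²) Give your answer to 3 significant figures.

At the top it is momentarily at rest, so all KE converts to PE: ½mv² = mgh
v = √(2gh) = √(2 × 10 × 8.28) = 12.87 m/s

v = 12.9 m/s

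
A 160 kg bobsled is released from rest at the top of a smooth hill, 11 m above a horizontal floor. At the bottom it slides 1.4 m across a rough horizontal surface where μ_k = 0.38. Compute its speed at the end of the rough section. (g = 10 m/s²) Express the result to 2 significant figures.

Energy at the top = energy at the end + work done against friction:
mgh = ½mv² + μ_k m g d
W_f = μ_k mg d = (0.38)(160)(10)(1.4) = 851.2 J
½mv² = mgh − W_f = 17600 − 851.2 = 16749 J
v = √(2 × 16749/160) = 14.47 m/s

v = 14 m/s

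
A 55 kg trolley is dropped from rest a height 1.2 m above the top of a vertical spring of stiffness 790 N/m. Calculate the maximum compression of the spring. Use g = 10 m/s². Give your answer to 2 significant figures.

Take the reference level at the top of the uncompressed spring. At max compression the trolley has fallen H + x and is momentarily at rest:
mg(H + x) = ½kx²
½(790)x² − (55)(10)x − (55)(10)(1.2) = 0
395.0x² − 550.0x − 660.0 = 0
x = [550.0 + √(302500 + 1.0428e+06)]/(2 × 395.0) = 2.164 m

x = 2.2 m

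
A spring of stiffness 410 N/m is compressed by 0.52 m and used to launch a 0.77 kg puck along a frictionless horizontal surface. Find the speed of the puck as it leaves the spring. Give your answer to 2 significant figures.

Conservation of energy: ½kx² = ½mv²
v = x√(k/m) = 0.52 × √(410/0.77) = 12.00 m/s

v = 12 m/s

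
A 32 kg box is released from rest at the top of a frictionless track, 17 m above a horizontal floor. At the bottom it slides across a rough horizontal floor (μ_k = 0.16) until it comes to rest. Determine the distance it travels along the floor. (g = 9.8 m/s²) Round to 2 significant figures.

d = 110 m

Energy bookkeeping (friction removes W_f = μ_k N d):
At rest all PE has been dissipated by friction: mgh = μ_k m g d
d = h/μ_k = 17/0.16 = 106.2 m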